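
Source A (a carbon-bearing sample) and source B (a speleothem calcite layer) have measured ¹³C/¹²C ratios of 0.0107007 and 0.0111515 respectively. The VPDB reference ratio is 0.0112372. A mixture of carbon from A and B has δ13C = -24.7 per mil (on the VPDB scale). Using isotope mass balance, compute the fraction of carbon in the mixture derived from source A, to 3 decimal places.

δ_A = (0.0107007/0.0112372 − 1)×1000 = (0.952257 − 1)×1000 = -47.743 per mil
δ_B = (0.0111515/0.0112372 − 1)×1000 = (0.992374 − 1)×1000 = -7.626 per mil
f_A = (δ_mix − δ_B)/(δ_A − δ_B) = (-24.7 − (-7.626))/(-47.743 − (-7.626))
f_A = -17.074 / -40.117 = 0.4256

0.426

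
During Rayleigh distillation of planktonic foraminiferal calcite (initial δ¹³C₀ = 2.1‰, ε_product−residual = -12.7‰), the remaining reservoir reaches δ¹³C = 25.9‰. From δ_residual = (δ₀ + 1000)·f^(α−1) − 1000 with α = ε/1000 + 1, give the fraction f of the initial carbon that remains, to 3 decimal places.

0.158

α − 1 = ε/1000 = -0.0127
(δ_res + 1000)/(δ₀ + 1000) = (25.9 + 1000)/(2.1 + 1000) = 1025.9/1002.1 = 1.023750
f = 1.023750^(1/-0.0127) = exp(ln(1.023750)/-0.0127) = exp(0.02347/-0.0127)
f = exp(-1.8482) = 0.1575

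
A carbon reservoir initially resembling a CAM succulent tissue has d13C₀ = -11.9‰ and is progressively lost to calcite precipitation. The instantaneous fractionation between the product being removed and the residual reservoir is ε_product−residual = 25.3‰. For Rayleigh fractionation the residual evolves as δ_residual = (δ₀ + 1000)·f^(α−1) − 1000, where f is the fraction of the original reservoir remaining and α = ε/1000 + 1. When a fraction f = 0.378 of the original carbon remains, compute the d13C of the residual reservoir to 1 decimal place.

Rayleigh residual: δ_res = (δ₀ + 1000)·f^(α−1) − 1000
α = ε/1000 + 1 = 1.02530, so α − 1 = 0.02530
f^(α−1) = 0.378^(0.02530) = 0.975687
δ_res = (-11.9 + 1000) × 0.975687 − 1000 = 964.076 − 1000 = -35.92‰

-35.9‰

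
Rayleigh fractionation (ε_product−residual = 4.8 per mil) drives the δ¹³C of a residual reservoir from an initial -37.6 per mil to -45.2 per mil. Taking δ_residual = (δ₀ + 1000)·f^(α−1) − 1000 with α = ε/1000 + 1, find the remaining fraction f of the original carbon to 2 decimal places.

α − 1 = ε/1000 = 0.0048
(δ_res + 1000)/(δ₀ + 1000) = (-45.2 + 1000)/(-37.6 + 1000) = 954.8/962.4 = 0.992103
f = 0.992103^(1/0.0048) = exp(ln(0.992103)/0.0048) = exp(-0.00793/0.0048)
f = exp(-1.6517) = 0.1917

0.19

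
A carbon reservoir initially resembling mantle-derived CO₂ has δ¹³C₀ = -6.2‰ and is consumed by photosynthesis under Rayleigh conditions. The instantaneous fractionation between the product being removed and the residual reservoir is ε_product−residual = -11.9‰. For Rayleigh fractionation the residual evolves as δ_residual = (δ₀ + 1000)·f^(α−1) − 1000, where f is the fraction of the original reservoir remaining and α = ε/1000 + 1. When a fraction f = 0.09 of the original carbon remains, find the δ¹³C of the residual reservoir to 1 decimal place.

Rayleigh residual: δ_res = (δ₀ + 1000)·f^(α−1) − 1000
α = ε/1000 + 1 = 0.98810, so α − 1 = -0.01190
f^(α−1) = 0.09^(-0.01190) = 1.029069
δ_res = (-6.2 + 1000) × 1.029069 − 1000 = 1022.689 − 1000 = 22.69‰

22.7‰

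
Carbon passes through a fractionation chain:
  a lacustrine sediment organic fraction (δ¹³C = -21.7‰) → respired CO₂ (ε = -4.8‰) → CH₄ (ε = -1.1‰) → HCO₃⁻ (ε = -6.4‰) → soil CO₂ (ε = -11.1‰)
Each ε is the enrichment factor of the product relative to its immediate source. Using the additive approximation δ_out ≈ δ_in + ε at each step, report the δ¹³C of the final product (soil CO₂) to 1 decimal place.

-45.1‰

step 1: δ ≈ -21.7 + (-4.8) = -26.5‰
step 2: δ ≈ -26.5 + (-1.1) = -27.6‰
step 3: δ ≈ -27.6 + (-6.4) = -34.0‰
step 4: δ ≈ -34.0 + (-11.1) = -45.1‰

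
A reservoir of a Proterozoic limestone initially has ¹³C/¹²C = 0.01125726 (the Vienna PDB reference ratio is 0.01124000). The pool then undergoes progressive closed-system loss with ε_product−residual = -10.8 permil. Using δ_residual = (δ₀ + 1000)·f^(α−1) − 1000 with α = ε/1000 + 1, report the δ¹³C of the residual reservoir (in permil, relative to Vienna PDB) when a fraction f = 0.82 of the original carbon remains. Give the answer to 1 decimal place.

3.7 permil

δ₀ = (0.01125726/0.01124000 − 1)×1000 = (1.001536 − 1)×1000 = 1.536 permil
α − 1 = ε/1000 = -0.0108
f^(α−1) = 0.82^(-0.0108) = 1.002146
δ_res = (1.536 + 1000) × 1.002146 − 1000 = 1003.684 − 1000 = 3.68 permil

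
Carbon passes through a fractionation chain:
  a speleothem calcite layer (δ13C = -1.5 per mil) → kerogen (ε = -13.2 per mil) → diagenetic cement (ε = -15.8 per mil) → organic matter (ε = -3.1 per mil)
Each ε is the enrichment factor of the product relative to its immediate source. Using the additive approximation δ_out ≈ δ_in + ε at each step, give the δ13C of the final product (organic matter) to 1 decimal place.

step 1: δ ≈ -1.5 + (-13.2) = -14.7 per mil
step 2: δ ≈ -14.7 + (-15.8) = -30.5 per mil
step 3: δ ≈ -30.5 + (-3.1) = -33.6 per mil

-33.6 per mil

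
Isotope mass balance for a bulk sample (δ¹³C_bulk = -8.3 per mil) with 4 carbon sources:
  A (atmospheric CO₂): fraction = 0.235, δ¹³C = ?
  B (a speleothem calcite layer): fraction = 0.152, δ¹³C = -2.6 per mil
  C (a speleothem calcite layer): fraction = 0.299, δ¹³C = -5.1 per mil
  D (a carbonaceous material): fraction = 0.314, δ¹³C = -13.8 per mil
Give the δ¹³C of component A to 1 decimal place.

-8.7 per mil

Isotope mass balance: δ_bulk = Σ fᵢ·δᵢ.
-8.3 = 0.235×δ_A + 0.152×(-2.6) + 0.299×(-5.1) + 0.314×(-13.8)
0.235·δ_A = -8.3 − (-6.253) = -2.047
δ_A = -2.047 / 0.235 = -8.71 per mil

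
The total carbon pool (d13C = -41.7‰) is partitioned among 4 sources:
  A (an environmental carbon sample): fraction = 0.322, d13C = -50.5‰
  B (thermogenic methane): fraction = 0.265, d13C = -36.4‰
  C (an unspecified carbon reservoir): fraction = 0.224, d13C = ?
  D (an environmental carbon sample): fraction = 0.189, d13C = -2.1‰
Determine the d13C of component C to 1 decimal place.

-68.7‰

Isotope mass balance: δ_bulk = Σ fᵢ·δᵢ.
-41.7 = 0.322×(-50.5) + 0.265×(-36.4) + 0.224×δ_C + 0.189×(-2.1)
0.224·δ_C = -41.7 − (-26.304) = -15.396
δ_C = -15.396 / 0.224 = -68.73‰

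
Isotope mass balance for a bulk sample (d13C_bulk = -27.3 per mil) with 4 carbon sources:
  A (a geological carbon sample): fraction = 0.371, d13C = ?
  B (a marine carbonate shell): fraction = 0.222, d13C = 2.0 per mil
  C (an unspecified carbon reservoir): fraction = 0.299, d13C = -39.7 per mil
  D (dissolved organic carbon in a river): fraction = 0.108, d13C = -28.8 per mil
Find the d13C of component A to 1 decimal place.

Isotope mass balance: δ_bulk = Σ fᵢ·δᵢ.
-27.3 = 0.371×δ_A + 0.222×(2.0) + 0.299×(-39.7) + 0.108×(-28.8)
0.371·δ_A = -27.3 − (-14.537) = -12.763
δ_A = -12.763 / 0.371 = -34.40 per mil

-34.4 per mil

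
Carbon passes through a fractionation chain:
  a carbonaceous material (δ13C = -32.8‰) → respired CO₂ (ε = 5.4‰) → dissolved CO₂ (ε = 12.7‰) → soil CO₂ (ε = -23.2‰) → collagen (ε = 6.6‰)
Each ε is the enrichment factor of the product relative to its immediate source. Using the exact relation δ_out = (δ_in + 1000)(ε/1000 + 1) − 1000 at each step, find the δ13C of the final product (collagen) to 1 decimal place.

-31.7‰

step 1: δ = (-32.80 + 1000)·(5.4/1000 + 1) − 1000 = -27.58‰
step 2: δ = (-27.58 + 1000)·(12.7/1000 + 1) − 1000 = -15.23‰
step 3: δ = (-15.23 + 1000)·(-23.2/1000 + 1) − 1000 = -38.07‰
step 4: δ = (-38.07 + 1000)·(6.6/1000 + 1) − 1000 = -31.73‰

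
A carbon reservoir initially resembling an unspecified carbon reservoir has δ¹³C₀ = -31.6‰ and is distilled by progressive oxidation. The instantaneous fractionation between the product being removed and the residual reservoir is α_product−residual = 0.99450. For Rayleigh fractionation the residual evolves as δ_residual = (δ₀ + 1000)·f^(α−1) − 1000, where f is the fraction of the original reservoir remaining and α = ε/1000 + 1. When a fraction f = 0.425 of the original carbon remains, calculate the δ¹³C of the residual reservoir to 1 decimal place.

Rayleigh residual: δ_res = (δ₀ + 1000)·f^(α−1) − 1000
α − 1 = -0.00550
f^(α−1) = 0.425^(-0.00550) = 1.004717
δ_res = (-31.6 + 1000) × 1.004717 − 1000 = 972.968 − 1000 = -27.03‰

-27.0‰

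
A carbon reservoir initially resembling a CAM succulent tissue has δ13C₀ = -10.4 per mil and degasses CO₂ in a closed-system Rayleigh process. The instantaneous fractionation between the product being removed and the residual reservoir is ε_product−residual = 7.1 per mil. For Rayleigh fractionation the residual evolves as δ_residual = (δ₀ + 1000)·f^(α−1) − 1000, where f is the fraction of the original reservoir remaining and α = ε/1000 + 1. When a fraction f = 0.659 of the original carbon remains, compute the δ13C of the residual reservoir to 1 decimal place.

Rayleigh residual: δ_res = (δ₀ + 1000)·f^(α−1) − 1000
α = ε/1000 + 1 = 1.00710, so α − 1 = 0.00710
f^(α−1) = 0.659^(0.00710) = 0.997043
δ_res = (-10.4 + 1000) × 0.997043 − 1000 = 986.674 − 1000 = -13.33 per mil

-13.3 per mil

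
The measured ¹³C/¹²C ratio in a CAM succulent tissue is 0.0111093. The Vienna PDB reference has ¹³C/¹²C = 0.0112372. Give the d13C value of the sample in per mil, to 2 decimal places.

d13C = (R_sample / R_standard − 1) × 1000
R_sample / R_standard = 0.0111093 / 0.0112372 = 0.988618
d13C = (0.988618 − 1) × 1000 = -11.382 per mil

-11.38 per mil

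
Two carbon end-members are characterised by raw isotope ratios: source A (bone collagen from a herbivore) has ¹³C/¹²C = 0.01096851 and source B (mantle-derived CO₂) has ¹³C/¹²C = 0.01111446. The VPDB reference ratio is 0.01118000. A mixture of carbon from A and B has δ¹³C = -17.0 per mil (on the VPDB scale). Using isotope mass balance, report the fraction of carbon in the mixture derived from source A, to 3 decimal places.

δ_A = (0.01096851/0.01118000 − 1)×1000 = (0.981083 − 1)×1000 = -18.917 per mil
δ_B = (0.01111446/0.01118000 − 1)×1000 = (0.994138 − 1)×1000 = -5.862 per mil
f_A = (δ_mix − δ_B)/(δ_A − δ_B) = (-17.0 − (-5.862))/(-18.917 − (-5.862))
f_A = -11.138 / -13.055 = 0.8532

0.853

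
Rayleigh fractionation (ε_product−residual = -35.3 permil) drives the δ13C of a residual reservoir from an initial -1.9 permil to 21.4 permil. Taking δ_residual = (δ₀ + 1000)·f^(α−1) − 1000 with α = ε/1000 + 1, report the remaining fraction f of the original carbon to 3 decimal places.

α − 1 = ε/1000 = -0.0353
(δ_res + 1000)/(δ₀ + 1000) = (21.4 + 1000)/(-1.9 + 1000) = 1021.4/998.1 = 1.023344
f = 1.023344^(1/-0.0353) = exp(ln(1.023344)/-0.0353) = exp(0.02308/-0.0353)
f = exp(-0.6537) = 0.5201

0.520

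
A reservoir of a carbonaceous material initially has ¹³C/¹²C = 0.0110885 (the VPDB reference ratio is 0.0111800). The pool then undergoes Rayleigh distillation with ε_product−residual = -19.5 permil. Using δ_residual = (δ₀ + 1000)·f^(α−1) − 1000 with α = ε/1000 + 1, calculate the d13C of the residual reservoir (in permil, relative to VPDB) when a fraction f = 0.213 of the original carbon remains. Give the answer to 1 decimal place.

δ₀ = (0.0110885/0.0111800 − 1)×1000 = (0.991816 − 1)×1000 = -8.184 permil
α − 1 = ε/1000 = -0.0195
f^(α−1) = 0.213^(-0.0195) = 1.030615
δ_res = (-8.184 + 1000) × 1.030615 − 1000 = 1022.181 − 1000 = 22.18 permil

22.2 permil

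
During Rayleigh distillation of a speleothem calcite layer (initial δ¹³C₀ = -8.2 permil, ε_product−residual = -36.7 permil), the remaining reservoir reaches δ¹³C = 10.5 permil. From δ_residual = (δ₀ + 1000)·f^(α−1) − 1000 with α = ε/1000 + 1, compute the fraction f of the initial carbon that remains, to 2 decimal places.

α − 1 = ε/1000 = -0.0367
(δ_res + 1000)/(δ₀ + 1000) = (10.5 + 1000)/(-8.2 + 1000) = 1010.5/991.8 = 1.018855
f = 1.018855^(1/-0.0367) = exp(ln(1.018855)/-0.0367) = exp(0.01868/-0.0367)
f = exp(-0.5090) = 0.6011

0.60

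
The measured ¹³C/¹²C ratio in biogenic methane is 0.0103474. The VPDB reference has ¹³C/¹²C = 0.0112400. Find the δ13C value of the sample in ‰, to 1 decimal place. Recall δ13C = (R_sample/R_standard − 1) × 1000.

δ13C = (R_sample / R_standard − 1) × 1000
R_sample / R_standard = 0.0103474 / 0.0112400 = 0.920587
δ13C = (0.920587 − 1) × 1000 = -79.41‰

-79.4‰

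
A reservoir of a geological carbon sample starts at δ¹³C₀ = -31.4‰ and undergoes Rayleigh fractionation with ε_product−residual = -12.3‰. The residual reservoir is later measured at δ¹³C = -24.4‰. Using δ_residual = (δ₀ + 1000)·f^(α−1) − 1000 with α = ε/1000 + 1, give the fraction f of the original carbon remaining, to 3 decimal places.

α − 1 = ε/1000 = -0.0123
(δ_res + 1000)/(δ₀ + 1000) = (-24.4 + 1000)/(-31.4 + 1000) = 975.6/968.6 = 1.007227
f = 1.007227^(1/-0.0123) = exp(ln(1.007227)/-0.0123) = exp(0.00720/-0.0123)
f = exp(-0.5854) = 0.5569

0.557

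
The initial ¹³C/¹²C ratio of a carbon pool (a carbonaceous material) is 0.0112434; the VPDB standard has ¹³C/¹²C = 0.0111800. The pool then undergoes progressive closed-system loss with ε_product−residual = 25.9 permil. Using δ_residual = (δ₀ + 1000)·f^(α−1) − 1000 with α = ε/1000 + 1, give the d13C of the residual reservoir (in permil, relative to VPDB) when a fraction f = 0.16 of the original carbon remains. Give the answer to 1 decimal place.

-40.9 permil

δ₀ = (0.0112434/0.0111800 − 1)×1000 = (1.005671 − 1)×1000 = 5.671 permil
α − 1 = ε/1000 = 0.0259
f^(α−1) = 0.16^(0.0259) = 0.953645
δ_res = (5.671 + 1000) × 0.953645 − 1000 = 959.053 − 1000 = -40.95 permil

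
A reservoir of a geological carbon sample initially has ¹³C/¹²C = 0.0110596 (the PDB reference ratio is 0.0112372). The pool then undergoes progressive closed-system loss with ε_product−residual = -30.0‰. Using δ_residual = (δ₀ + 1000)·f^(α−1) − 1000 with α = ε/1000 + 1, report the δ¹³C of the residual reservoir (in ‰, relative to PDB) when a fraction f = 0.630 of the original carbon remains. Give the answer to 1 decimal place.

-2.1‰

δ₀ = (0.0110596/0.0112372 − 1)×1000 = (0.984195 − 1)×1000 = -15.805‰
α − 1 = ε/1000 = -0.0300
f^(α−1) = 0.630^(-0.0300) = 1.013958
δ_res = (-15.805 + 1000) × 1.013958 − 1000 = 997.932 − 1000 = -2.07‰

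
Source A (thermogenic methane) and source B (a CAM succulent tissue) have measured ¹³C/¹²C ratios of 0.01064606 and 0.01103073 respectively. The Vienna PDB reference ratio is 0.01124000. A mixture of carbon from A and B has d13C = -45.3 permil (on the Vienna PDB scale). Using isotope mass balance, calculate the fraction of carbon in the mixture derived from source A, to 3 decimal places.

δ_A = (0.01064606/0.01124000 − 1)×1000 = (0.947158 − 1)×1000 = -52.842 permil
δ_B = (0.01103073/0.01124000 − 1)×1000 = (0.981382 − 1)×1000 = -18.618 permil
f_A = (δ_mix − δ_B)/(δ_A − δ_B) = (-45.3 − (-18.618))/(-52.842 − (-18.618))
f_A = -26.682 / -34.223 = 0.7796

0.780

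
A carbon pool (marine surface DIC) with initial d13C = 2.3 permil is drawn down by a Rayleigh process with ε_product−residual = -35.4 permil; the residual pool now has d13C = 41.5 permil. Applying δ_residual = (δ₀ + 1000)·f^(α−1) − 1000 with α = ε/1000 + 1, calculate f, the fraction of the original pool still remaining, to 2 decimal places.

0.34

α − 1 = ε/1000 = -0.0354
(δ_res + 1000)/(δ₀ + 1000) = (41.5 + 1000)/(2.3 + 1000) = 1041.5/1002.3 = 1.039110
f = 1.039110^(1/-0.0354) = exp(ln(1.039110)/-0.0354) = exp(0.03836/-0.0354)
f = exp(-1.0837) = 0.3383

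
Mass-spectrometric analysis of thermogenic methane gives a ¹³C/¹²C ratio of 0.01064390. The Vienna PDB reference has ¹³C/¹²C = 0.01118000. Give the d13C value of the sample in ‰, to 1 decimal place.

-48.0‰

d13C = (R_sample / R_standard − 1) × 1000
R_sample / R_standard = 0.01064390 / 0.01118000 = 0.952048
d13C = (0.952048 − 1) × 1000 = -47.95‰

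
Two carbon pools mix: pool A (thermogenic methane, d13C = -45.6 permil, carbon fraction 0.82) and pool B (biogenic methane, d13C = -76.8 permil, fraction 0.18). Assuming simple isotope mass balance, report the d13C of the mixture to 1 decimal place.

-51.2 permil

δ_mix = f_A·δ_A + f_B·δ_B
δ_mix = 0.82 × (-45.6) + 0.18 × (-76.8)
δ_mix = -37.39 + -13.82 = -51.22 permil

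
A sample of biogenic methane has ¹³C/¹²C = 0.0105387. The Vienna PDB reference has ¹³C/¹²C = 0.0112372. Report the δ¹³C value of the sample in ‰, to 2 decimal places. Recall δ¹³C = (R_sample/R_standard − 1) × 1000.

-62.16‰

δ¹³C = (R_sample / R_standard − 1) × 1000
R_sample / R_standard = 0.0105387 / 0.0112372 = 0.937840
δ¹³C = (0.937840 − 1) × 1000 = -62.160‰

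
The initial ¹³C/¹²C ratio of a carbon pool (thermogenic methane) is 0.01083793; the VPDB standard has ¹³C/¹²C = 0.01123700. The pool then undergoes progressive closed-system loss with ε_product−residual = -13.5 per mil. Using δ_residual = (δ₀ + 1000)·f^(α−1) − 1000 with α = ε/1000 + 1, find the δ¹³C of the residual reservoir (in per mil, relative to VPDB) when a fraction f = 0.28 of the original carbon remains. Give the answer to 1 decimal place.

-18.8 per mil

δ₀ = (0.01083793/0.01123700 − 1)×1000 = (0.964486 − 1)×1000 = -35.514 per mil
α − 1 = ε/1000 = -0.0135
f^(α−1) = 0.28^(-0.0135) = 1.017334
δ_res = (-35.514 + 1000) × 1.017334 − 1000 = 981.204 − 1000 = -18.80 per mil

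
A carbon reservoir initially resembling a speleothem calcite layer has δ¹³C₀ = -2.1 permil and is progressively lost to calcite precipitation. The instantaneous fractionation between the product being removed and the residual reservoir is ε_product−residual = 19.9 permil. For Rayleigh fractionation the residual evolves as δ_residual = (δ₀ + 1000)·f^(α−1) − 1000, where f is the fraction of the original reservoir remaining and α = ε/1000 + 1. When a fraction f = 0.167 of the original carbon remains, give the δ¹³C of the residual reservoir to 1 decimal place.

Rayleigh residual: δ_res = (δ₀ + 1000)·f^(α−1) − 1000
α = ε/1000 + 1 = 1.01990, so α − 1 = 0.01990
f^(α−1) = 0.167^(0.01990) = 0.965011
δ_res = (-2.1 + 1000) × 0.965011 − 1000 = 962.984 − 1000 = -37.02 permil

-37.0 permil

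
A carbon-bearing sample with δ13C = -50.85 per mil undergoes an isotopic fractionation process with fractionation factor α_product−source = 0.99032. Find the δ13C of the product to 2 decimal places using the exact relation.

-60.04 per mil

δ_product = (δ_source + 1000)·α − 1000
δ_product = (-50.85 + 1000) × 0.99032 − 1000
δ_product = 939.962 − 1000 = -60.038 per mil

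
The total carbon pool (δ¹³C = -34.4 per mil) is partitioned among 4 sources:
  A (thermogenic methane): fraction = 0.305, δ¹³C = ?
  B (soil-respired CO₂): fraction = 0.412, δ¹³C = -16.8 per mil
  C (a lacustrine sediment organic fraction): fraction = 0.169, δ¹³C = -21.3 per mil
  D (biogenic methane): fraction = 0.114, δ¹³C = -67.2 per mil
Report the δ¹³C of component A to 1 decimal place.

-53.2 per mil

Isotope mass balance: δ_bulk = Σ fᵢ·δᵢ.
-34.4 = 0.305×δ_A + 0.412×(-16.8) + 0.169×(-21.3) + 0.114×(-67.2)
0.305·δ_A = -34.4 − (-18.182) = -16.218
δ_A = -16.218 / 0.305 = -53.17 per mil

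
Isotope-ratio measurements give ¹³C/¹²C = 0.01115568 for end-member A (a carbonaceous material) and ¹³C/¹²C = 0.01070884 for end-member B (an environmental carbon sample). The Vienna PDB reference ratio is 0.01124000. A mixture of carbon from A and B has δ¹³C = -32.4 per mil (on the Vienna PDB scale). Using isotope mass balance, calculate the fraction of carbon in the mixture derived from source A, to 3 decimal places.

δ_A = (0.01115568/0.01124000 − 1)×1000 = (0.992498 − 1)×1000 = -7.502 per mil
δ_B = (0.01070884/0.01124000 − 1)×1000 = (0.952744 − 1)×1000 = -47.256 per mil
f_A = (δ_mix − δ_B)/(δ_A − δ_B) = (-32.4 − (-47.256))/(-7.502 − (-47.256))
f_A = 14.856 / 39.754 = 0.3737

0.374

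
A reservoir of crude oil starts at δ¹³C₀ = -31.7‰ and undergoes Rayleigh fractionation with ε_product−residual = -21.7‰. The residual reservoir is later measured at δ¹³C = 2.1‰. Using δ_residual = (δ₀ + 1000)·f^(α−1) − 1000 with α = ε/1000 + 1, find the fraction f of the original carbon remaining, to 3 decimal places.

α − 1 = ε/1000 = -0.0217
(δ_res + 1000)/(δ₀ + 1000) = (2.1 + 1000)/(-31.7 + 1000) = 1002.1/968.3 = 1.034907
f = 1.034907^(1/-0.0217) = exp(ln(1.034907)/-0.0217) = exp(0.03431/-0.0217)
f = exp(-1.5812) = 0.2057

0.206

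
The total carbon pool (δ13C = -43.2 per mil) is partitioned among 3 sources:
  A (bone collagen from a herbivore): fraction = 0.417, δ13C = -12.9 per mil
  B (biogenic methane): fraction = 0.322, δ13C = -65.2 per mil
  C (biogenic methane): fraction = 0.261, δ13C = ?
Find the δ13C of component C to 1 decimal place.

Isotope mass balance: δ_bulk = Σ fᵢ·δᵢ.
-43.2 = 0.417×(-12.9) + 0.322×(-65.2) + 0.261×δ_C
0.261·δ_C = -43.2 − (-26.374) = -16.826
δ_C = -16.826 / 0.261 = -64.47 per mil

-64.5 per mil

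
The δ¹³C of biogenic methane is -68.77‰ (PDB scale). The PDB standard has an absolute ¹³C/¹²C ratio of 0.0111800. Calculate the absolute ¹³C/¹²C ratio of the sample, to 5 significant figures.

R_sample = R_standard × (δ¹³C/1000 + 1)
R_sample = 0.0111800 × (-68.77/1000 + 1) = 0.0111800 × 0.931230
R_sample = 0.0104112

0.010411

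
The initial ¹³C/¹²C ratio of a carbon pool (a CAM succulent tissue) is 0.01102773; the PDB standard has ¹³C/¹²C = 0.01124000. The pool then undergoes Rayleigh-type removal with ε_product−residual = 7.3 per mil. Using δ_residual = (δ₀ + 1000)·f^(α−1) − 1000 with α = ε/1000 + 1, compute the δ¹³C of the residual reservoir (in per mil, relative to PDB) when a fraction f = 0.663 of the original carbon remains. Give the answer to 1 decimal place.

δ₀ = (0.01102773/0.01124000 − 1)×1000 = (0.981115 − 1)×1000 = -18.885 per mil
α − 1 = ε/1000 = 0.0073
f^(α−1) = 0.663^(0.0073) = 0.997004
δ_res = (-18.885 + 1000) × 0.997004 − 1000 = 978.176 − 1000 = -21.82 per mil

-21.8 per mil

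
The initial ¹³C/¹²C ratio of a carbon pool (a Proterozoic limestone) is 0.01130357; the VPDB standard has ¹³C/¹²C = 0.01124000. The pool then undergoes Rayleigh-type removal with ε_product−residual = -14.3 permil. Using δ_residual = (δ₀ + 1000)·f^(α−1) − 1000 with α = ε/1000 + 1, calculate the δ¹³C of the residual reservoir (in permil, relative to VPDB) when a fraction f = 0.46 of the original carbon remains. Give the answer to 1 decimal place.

16.9 permil

δ₀ = (0.01130357/0.01124000 − 1)×1000 = (1.005656 − 1)×1000 = 5.656 permil
α − 1 = ε/1000 = -0.0143
f^(α−1) = 0.46^(-0.0143) = 1.011166
δ_res = (5.656 + 1000) × 1.011166 − 1000 = 1016.885 − 1000 = 16.89 permil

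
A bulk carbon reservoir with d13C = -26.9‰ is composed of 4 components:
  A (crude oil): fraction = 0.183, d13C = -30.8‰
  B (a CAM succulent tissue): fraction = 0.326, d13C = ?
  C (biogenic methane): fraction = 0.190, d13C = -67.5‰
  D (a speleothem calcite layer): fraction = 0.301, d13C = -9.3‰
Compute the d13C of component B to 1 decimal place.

Isotope mass balance: δ_bulk = Σ fᵢ·δᵢ.
-26.9 = 0.183×(-30.8) + 0.326×δ_B + 0.190×(-67.5) + 0.301×(-9.3)
0.326·δ_B = -26.9 − (-21.261) = -5.639
δ_B = -5.639 / 0.326 = -17.30‰

-17.3‰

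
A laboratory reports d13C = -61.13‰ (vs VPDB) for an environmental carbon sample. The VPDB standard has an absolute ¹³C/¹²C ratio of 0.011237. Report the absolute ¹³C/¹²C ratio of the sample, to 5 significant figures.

R_sample = R_standard × (d13C/1000 + 1)
R_sample = 0.011237 × (-61.13/1000 + 1) = 0.011237 × 0.938870
R_sample = 0.0105501

0.010550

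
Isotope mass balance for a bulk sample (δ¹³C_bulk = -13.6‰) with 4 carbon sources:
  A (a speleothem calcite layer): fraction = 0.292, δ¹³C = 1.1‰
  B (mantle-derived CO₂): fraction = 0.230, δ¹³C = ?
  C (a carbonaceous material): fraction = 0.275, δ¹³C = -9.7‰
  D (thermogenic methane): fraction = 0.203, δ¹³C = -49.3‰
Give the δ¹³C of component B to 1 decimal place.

Isotope mass balance: δ_bulk = Σ fᵢ·δᵢ.
-13.6 = 0.292×(1.1) + 0.230×δ_B + 0.275×(-9.7) + 0.203×(-49.3)
0.230·δ_B = -13.6 − (-12.354) = -1.246
δ_B = -1.246 / 0.230 = -5.42‰

-5.4‰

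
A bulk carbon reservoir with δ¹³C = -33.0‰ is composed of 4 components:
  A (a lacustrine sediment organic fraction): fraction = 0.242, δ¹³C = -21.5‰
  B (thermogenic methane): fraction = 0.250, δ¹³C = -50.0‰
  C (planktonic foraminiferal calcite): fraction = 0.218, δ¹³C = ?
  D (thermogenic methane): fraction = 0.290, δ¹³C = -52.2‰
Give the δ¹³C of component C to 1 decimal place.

-0.7‰

Isotope mass balance: δ_bulk = Σ fᵢ·δᵢ.
-33.0 = 0.242×(-21.5) + 0.250×(-50.0) + 0.218×δ_C + 0.290×(-52.2)
0.218·δ_C = -33.0 − (-32.841) = -0.159
δ_C = -0.159 / 0.218 = -0.73‰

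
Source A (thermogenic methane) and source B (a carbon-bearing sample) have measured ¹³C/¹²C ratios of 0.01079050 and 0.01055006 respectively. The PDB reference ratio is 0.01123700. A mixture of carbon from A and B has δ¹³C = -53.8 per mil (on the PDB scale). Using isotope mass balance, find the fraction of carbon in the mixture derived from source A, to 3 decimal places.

δ_A = (0.01079050/0.01123700 − 1)×1000 = (0.960265 − 1)×1000 = -39.735 per mil
δ_B = (0.01055006/0.01123700 − 1)×1000 = (0.938868 − 1)×1000 = -61.132 per mil
f_A = (δ_mix − δ_B)/(δ_A − δ_B) = (-53.8 − (-61.132))/(-39.735 − (-61.132))
f_A = 7.332 / 21.397 = 0.3427

0.343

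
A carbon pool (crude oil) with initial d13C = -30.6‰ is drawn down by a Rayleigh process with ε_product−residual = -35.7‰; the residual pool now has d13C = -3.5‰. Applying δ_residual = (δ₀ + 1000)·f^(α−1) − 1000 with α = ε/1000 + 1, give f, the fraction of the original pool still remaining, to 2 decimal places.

α − 1 = ε/1000 = -0.0357
(δ_res + 1000)/(δ₀ + 1000) = (-3.5 + 1000)/(-30.6 + 1000) = 996.5/969.4 = 1.027955
f = 1.027955^(1/-0.0357) = exp(ln(1.027955)/-0.0357) = exp(0.02757/-0.0357)
f = exp(-0.7723) = 0.4619

0.46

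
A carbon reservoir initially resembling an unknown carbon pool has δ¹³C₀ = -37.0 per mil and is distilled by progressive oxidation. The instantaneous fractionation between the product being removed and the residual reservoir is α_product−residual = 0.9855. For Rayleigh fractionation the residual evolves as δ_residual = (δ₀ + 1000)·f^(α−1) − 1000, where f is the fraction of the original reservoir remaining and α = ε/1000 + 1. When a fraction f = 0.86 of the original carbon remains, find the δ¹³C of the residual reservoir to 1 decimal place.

Rayleigh residual: δ_res = (δ₀ + 1000)·f^(α−1) − 1000
α − 1 = -0.01450
f^(α−1) = 0.86^(-0.01450) = 1.002189
δ_res = (-37.0 + 1000) × 1.002189 − 1000 = 965.108 − 1000 = -34.89 per mil

-34.9 per mil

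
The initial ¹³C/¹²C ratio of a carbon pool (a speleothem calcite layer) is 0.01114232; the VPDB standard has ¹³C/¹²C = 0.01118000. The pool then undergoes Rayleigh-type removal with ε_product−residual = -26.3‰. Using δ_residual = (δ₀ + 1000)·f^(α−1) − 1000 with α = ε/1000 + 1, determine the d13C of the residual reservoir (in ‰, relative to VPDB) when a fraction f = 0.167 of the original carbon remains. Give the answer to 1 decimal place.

δ₀ = (0.01114232/0.01118000 − 1)×1000 = (0.996630 − 1)×1000 = -3.370‰
α − 1 = ε/1000 = -0.0263
f^(α−1) = 0.167^(-0.0263) = 1.048196
δ_res = (-3.370 + 1000) × 1.048196 − 1000 = 1044.663 − 1000 = 44.66‰

44.7‰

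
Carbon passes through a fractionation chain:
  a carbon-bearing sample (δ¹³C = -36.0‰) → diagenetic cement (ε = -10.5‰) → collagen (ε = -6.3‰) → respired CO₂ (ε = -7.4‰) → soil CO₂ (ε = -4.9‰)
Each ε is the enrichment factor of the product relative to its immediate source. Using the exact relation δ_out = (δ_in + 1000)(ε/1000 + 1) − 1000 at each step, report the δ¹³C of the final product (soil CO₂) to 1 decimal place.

-63.8‰

step 1: δ = (-36.00 + 1000)·(-10.5/1000 + 1) − 1000 = -46.12‰
step 2: δ = (-46.12 + 1000)·(-6.3/1000 + 1) − 1000 = -52.13‰
step 3: δ = (-52.13 + 1000)·(-7.4/1000 + 1) − 1000 = -59.15‰
step 4: δ = (-59.15 + 1000)·(-4.9/1000 + 1) − 1000 = -63.76‰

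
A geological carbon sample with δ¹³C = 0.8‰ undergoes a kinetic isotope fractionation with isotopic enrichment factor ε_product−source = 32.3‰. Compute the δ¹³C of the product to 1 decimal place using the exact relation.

33.1‰

To first order, δ_product ≈ δ_source + ε = 33.1‰.
Exactly, δ_product = (δ_source + 1000)·(ε/1000 + 1) − 1000.
δ_product = (0.8 + 1000) × (32.3/1000 + 1) − 1000
δ_product = 33.13‰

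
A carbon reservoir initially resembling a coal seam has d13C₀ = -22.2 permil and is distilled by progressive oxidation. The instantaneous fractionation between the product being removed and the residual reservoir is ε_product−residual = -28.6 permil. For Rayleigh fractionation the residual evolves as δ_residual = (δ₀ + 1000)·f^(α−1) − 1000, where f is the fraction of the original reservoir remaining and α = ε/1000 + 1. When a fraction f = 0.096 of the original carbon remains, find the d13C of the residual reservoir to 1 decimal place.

Rayleigh residual: δ_res = (δ₀ + 1000)·f^(α−1) − 1000
α = ε/1000 + 1 = 0.97140, so α − 1 = -0.02860
f^(α−1) = 0.096^(-0.02860) = 1.069318
δ_res = (-22.2 + 1000) × 1.069318 − 1000 = 1045.580 − 1000 = 45.58 permil

45.6 permil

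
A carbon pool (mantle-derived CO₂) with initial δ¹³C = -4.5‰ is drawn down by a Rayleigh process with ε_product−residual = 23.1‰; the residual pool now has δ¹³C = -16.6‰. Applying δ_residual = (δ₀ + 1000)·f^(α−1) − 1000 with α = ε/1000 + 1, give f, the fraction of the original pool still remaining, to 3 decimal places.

α − 1 = ε/1000 = 0.0231
(δ_res + 1000)/(δ₀ + 1000) = (-16.6 + 1000)/(-4.5 + 1000) = 983.4/995.5 = 0.987845
f = 0.987845^(1/0.0231) = exp(ln(0.987845)/0.0231) = exp(-0.01223/0.0231)
f = exp(-0.5294) = 0.5890

0.589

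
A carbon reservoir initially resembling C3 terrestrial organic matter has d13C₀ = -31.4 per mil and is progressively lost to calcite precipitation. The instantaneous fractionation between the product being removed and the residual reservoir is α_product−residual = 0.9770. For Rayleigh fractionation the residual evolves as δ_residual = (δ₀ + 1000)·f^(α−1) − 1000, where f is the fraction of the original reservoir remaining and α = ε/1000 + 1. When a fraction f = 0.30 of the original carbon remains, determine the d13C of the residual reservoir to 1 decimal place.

-4.2 per mil

Rayleigh residual: δ_res = (δ₀ + 1000)·f^(α−1) − 1000
α − 1 = -0.02300
f^(α−1) = 0.30^(-0.02300) = 1.028078
δ_res = (-31.4 + 1000) × 1.028078 − 1000 = 995.797 − 1000 = -4.20 per mil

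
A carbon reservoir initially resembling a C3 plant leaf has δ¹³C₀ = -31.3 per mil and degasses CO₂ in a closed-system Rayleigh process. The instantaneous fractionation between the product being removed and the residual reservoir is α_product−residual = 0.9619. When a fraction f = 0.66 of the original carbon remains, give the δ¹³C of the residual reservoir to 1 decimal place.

-15.8 per mil

Rayleigh residual: δ_res = (δ₀ + 1000)·f^(α−1) − 1000
α − 1 = -0.03810
f^(α−1) = 0.66^(-0.03810) = 1.015957
δ_res = (-31.3 + 1000) × 1.015957 − 1000 = 984.158 − 1000 = -15.84 per mil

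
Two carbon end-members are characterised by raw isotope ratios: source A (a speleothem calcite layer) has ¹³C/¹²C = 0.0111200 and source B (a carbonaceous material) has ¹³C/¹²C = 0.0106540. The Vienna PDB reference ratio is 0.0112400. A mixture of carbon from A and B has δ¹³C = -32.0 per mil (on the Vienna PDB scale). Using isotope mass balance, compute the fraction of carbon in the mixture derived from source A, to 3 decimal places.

0.486

δ_A = (0.0111200/0.0112400 − 1)×1000 = (0.989324 − 1)×1000 = -10.676 per mil
δ_B = (0.0106540/0.0112400 − 1)×1000 = (0.947865 − 1)×1000 = -52.135 per mil
f_A = (δ_mix − δ_B)/(δ_A − δ_B) = (-32.0 − (-52.135))/(-10.676 − (-52.135))
f_A = 20.135 / 41.459 = 0.4857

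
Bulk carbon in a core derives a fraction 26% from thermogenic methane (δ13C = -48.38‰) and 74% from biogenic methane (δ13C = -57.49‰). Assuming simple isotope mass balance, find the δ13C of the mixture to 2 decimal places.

-55.12‰

δ_mix = f_A·δ_A + f_B·δ_B
δ_mix = 0.26 × (-48.38) + 0.74 × (-57.49)
δ_mix = -12.579 + -42.543 = -55.121‰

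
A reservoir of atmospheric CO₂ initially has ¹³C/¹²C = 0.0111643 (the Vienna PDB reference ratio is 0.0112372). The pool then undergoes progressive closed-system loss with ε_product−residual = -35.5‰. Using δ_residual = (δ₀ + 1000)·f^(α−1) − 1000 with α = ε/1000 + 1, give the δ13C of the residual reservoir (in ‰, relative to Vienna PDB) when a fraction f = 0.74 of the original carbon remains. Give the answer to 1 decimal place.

4.2‰

δ₀ = (0.0111643/0.0112372 − 1)×1000 = (0.993513 − 1)×1000 = -6.487‰
α − 1 = ε/1000 = -0.0355
f^(α−1) = 0.74^(-0.0355) = 1.010747
δ_res = (-6.487 + 1000) × 1.010747 − 1000 = 1004.189 − 1000 = 4.19‰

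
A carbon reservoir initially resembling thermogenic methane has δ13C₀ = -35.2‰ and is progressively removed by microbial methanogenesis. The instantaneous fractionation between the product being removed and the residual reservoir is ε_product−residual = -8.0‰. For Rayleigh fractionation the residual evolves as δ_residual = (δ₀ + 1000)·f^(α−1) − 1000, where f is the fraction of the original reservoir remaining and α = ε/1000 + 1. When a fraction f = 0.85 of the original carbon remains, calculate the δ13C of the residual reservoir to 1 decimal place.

-33.9‰

Rayleigh residual: δ_res = (δ₀ + 1000)·f^(α−1) − 1000
α = ε/1000 + 1 = 0.99200, so α − 1 = -0.00800
f^(α−1) = 0.85^(-0.00800) = 1.001301
δ_res = (-35.2 + 1000) × 1.001301 − 1000 = 966.055 − 1000 = -33.94‰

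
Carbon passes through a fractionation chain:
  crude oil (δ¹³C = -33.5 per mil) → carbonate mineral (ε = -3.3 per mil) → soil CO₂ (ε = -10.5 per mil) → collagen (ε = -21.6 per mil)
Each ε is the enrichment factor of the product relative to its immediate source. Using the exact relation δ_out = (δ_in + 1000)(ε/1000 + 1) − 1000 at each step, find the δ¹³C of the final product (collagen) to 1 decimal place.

step 1: δ = (-33.50 + 1000)·(-3.3/1000 + 1) − 1000 = -36.69 per mil
step 2: δ = (-36.69 + 1000)·(-10.5/1000 + 1) − 1000 = -46.80 per mil
step 3: δ = (-46.80 + 1000)·(-21.6/1000 + 1) − 1000 = -67.39 per mil

-67.4 per mil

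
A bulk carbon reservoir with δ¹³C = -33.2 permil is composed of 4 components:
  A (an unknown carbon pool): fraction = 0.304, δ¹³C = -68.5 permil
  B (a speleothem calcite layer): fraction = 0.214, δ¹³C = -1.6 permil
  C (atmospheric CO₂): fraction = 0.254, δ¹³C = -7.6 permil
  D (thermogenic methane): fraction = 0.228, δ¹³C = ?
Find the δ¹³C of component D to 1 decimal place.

-44.3 permil

Isotope mass balance: δ_bulk = Σ fᵢ·δᵢ.
-33.2 = 0.304×(-68.5) + 0.214×(-1.6) + 0.254×(-7.6) + 0.228×δ_D
0.228·δ_D = -33.2 − (-23.097) = -10.103
δ_D = -10.103 / 0.228 = -44.31 permil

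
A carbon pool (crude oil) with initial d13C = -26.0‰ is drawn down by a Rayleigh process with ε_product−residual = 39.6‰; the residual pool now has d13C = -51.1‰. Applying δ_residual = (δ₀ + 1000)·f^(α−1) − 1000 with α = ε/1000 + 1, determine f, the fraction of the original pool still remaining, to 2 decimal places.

0.52

α − 1 = ε/1000 = 0.0396
(δ_res + 1000)/(δ₀ + 1000) = (-51.1 + 1000)/(-26.0 + 1000) = 948.9/974.0 = 0.974230
f = 0.974230^(1/0.0396) = exp(ln(0.974230)/0.0396) = exp(-0.02611/0.0396)
f = exp(-0.6593) = 0.5172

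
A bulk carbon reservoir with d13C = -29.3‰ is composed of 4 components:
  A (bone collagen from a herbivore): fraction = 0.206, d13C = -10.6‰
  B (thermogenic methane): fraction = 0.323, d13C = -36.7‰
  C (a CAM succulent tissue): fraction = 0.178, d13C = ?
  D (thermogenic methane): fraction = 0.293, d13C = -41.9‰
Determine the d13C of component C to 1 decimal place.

-16.8‰

Isotope mass balance: δ_bulk = Σ fᵢ·δᵢ.
-29.3 = 0.206×(-10.6) + 0.323×(-36.7) + 0.178×δ_C + 0.293×(-41.9)
0.178·δ_C = -29.3 − (-26.314) = -2.986
δ_C = -2.986 / 0.178 = -16.77‰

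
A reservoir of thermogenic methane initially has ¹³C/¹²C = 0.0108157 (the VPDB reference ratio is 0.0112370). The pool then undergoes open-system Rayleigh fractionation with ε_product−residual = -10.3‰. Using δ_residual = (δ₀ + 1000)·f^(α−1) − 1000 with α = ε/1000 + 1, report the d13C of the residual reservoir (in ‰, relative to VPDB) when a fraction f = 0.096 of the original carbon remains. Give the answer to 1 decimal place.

-14.0‰

δ₀ = (0.0108157/0.0112370 − 1)×1000 = (0.962508 − 1)×1000 = -37.492‰
α − 1 = ε/1000 = -0.0103
f^(α−1) = 0.096^(-0.0103) = 1.024431
δ_res = (-37.492 + 1000) × 1.024431 − 1000 = 986.023 − 1000 = -13.98‰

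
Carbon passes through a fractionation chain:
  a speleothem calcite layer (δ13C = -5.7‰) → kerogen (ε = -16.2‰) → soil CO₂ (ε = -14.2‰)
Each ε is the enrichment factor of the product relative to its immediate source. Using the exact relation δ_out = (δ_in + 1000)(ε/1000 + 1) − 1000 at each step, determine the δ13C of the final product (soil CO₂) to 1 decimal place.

step 1: δ = (-5.70 + 1000)·(-16.2/1000 + 1) − 1000 = -21.81‰
step 2: δ = (-21.81 + 1000)·(-14.2/1000 + 1) − 1000 = -35.70‰

-35.7‰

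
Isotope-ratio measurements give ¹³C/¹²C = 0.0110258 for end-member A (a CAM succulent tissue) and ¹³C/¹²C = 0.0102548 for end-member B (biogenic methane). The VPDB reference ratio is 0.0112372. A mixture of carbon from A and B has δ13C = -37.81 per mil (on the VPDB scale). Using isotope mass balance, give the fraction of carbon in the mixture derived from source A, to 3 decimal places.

δ_A = (0.0110258/0.0112372 − 1)×1000 = (0.981187 − 1)×1000 = -18.813 per mil
δ_B = (0.0102548/0.0112372 − 1)×1000 = (0.912576 − 1)×1000 = -87.424 per mil
f_A = (δ_mix − δ_B)/(δ_A − δ_B) = (-37.81 − (-87.424))/(-18.813 − (-87.424))
f_A = 49.614 / 68.611 = 0.7231

0.723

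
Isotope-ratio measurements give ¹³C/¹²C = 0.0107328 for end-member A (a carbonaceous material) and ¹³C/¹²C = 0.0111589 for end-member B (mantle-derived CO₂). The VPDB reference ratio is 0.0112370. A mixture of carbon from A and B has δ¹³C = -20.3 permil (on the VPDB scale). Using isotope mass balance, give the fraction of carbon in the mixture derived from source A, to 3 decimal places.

0.352

δ_A = (0.0107328/0.0112370 − 1)×1000 = (0.955130 − 1)×1000 = -44.870 permil
δ_B = (0.0111589/0.0112370 − 1)×1000 = (0.993050 − 1)×1000 = -6.950 permil
f_A = (δ_mix − δ_B)/(δ_A − δ_B) = (-20.3 − (-6.950))/(-44.870 − (-6.950))
f_A = -13.350 / -37.919 = 0.3521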